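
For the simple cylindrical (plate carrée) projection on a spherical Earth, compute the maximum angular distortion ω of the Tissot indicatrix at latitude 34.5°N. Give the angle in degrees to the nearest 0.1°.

Plate carrée maps x = Rλ, y = Rφ. The meridian scale is h = 1 and the parallel scale is k = 1/cos φ = sec φ.
At 34.5°: h = 1.000, k = 1.213; principal scales a = 1.213, b = 1.000.
sin(ω/2) = (a − b)/(a + b) = 0.2134/2.213 = 0.09642, so ω = 2 arcsin(0.09642) ≈ 11.1°.

11.1°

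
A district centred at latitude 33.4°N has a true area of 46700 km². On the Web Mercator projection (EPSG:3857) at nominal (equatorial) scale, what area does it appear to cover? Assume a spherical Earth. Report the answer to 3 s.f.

67000 km²

Mercator is conformal, so the point scale is isotropic: h = k = sec φ = 1/cos φ.
Areal scale = k² = sec²φ = 1/cos²(33.4°) = 1/0.8348² = 1.435.
Apparent area = 46700 × 1.435 ≈ 67000 km².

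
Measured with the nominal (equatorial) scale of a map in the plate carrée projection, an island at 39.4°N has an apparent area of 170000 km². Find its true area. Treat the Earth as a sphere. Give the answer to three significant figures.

In the plate carrée (x = Rλ, y = Rφ), meridians are true-scale (h = 1) and parallels are stretched by k = sec φ.
Areal scale = h·k = 1 × sec φ; at 39.4°, h = 1.000, k = 1.294, so h·k = 1.294.
True area = apparent / (areal scale) = 170000 / 1.294 ≈ 131000 km².

131000 km²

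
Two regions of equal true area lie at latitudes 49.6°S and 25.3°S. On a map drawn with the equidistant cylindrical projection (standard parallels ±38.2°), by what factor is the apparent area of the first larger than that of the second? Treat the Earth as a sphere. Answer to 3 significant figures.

1.39

With standard parallel φ₀ = 38.2°, the equirectangular projection gives x = Rλ cos φ₀, y = Rφ, so h = 1 and k = cos 38.2° / cos φ.
Areal scale at 49.6°: h·k = 1.000 × 1.213 = 1.213.
Areal scale at 25.3°: h·k = 1.000 × 0.8692 = 0.8692.
Ratio = 1.213/0.8692 ≈ 1.39.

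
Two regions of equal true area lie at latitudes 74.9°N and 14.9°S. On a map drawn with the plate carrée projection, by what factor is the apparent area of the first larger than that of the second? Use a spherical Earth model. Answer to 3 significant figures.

3.71

In the plate carrée (x = Rλ, y = Rφ), meridians are true-scale (h = 1) and parallels are stretched by k = sec φ.
Areal scale at 74.9°: h·k = 1.000 × 3.839 = 3.839.
Areal scale at 14.9°: h·k = 1.000 × 1.035 = 1.035.
Ratio = 3.839/1.035 ≈ 3.71.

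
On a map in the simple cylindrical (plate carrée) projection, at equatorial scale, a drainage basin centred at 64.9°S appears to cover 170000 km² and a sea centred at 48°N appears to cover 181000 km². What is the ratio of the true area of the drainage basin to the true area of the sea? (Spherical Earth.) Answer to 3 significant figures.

Plate carrée has h = 1 and k = sec φ, giving areal scale sec φ; true area = (apparent area) · cos φ.
True area of drainage basin: 170000 × cos(64.9°) = 170000 × 0.4242 = 72110 km².
True area of sea: 181000 × cos(48°) = 181000 × 0.6691 = 121100 km².
Ratio = 72110 / 121100 ≈ 0.595.

0.595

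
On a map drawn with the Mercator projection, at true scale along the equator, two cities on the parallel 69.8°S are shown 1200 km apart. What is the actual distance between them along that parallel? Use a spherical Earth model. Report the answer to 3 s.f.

414 km

The Mercator projection is conformal; its linear scale factor is the same in every direction and equals sec φ = 1/cos φ.
Along the parallel at 69.8°, map distances are exaggerated by k = sec 69.8° = 2.896.
True distance = 1200 / 2.896 = 1200 × cos 69.8° ≈ 414 km.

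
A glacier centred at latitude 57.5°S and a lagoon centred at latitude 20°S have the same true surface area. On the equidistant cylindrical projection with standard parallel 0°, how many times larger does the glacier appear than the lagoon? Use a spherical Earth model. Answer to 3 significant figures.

For the equirectangular projection with φ₀ = 0 (plate carrée), h = 1 along meridians and k = sec φ along parallels.
Areal scale at 57.5°: h·k = 1.000 × 1.861 = 1.861.
Areal scale at 20°: h·k = 1.000 × 1.064 = 1.064.
Ratio = 1.861/1.064 ≈ 1.75.

1.75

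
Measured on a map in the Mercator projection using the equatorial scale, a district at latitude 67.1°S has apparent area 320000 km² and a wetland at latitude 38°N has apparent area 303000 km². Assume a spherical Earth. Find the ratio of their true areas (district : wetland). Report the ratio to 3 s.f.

Since Mercator area scale is 1/cos²φ, the true area equals the apparent area multiplied by cos²φ.
True area of district: 320000 × cos²(67.1°) = 320000 × 0.1514 = 48450 km².
True area of wetland: 303000 × cos²(38°) = 303000 × 0.6210 = 188200 km².
Ratio = 48450 / 188200 ≈ 0.258.

0.258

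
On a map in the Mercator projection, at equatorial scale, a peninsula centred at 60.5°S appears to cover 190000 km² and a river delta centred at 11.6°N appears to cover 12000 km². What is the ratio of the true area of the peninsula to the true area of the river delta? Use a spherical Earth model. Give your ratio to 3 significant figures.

On Mercator the areal scale is sec²φ, so true area = apparent × cos²φ.
True area of peninsula: 190000 × cos²(60.5°) = 190000 × 0.2425 = 46070 km².
True area of river delta: 12000 × cos²(11.6°) = 12000 × 0.9596 = 11510 km².
Ratio = 46070 / 11510 ≈ 4.00.

4.00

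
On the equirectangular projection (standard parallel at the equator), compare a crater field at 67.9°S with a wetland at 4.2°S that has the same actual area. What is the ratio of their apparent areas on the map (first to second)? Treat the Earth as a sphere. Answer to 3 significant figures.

In the plate carrée (x = Rλ, y = Rφ), meridians are true-scale (h = 1) and parallels are stretched by k = sec φ.
Areal scale at 67.9°: h·k = 1.000 × 2.658 = 2.658.
Areal scale at 4.2°: h·k = 1.000 × 1.003 = 1.003.
Ratio = 2.658/1.003 ≈ 2.65.

2.65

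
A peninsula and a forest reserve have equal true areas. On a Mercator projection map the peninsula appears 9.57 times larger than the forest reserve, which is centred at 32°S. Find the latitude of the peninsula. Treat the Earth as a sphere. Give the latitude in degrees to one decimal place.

Mercator areal scale is sec²φ, so apparent-area ratio = sec²φ₁ / sec²φ₂ = cos²φ₂ / cos²φ₁.
cos²φ₂ / cos²φ₁ = 9.57  ⇒  cos φ₁ = cos 32° / √9.57 = 0.8480/3.094 = 0.2741.
φ₁ = arccos(0.2741) ≈ 74.1°.

74.1°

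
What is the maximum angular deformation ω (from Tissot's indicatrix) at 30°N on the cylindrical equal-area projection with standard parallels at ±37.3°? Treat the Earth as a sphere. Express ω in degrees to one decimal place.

Cylindrical equal-area (φ₀ = 37.3°): h = cos φ / cos 37.3° along meridians, k = cos 37.3° / cos φ along parallels; h·k = 1.
At 30°: h = 1.089, k = 0.9185; principal scales a = 1.089, b = 0.9185.
sin(ω/2) = (a − b)/(a + b) = 0.1702/2.007 = 0.08477, so ω = 2 arcsin(0.08477) ≈ 9.7°.

9.7°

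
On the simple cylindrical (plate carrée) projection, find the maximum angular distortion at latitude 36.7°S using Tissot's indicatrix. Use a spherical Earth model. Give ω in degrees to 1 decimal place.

12.6°

In the plate carrée (x = Rλ, y = Rφ), meridians are true-scale (h = 1) and parallels are stretched by k = sec φ.
At 36.7°: h = 1.000, k = 1.247; principal scales a = 1.247, b = 1.000.
sin(ω/2) = (a − b)/(a + b) = 0.2472/2.247 = 0.1100, so ω = 2 arcsin(0.1100) ≈ 12.6°.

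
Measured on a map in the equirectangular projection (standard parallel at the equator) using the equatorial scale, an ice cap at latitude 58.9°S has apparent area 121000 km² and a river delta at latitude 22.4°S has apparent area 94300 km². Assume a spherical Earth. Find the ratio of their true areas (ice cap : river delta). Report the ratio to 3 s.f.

On the plate carrée, areal scale = h·k = 1 × sec φ, so true area = apparent × cos φ.
True area of ice cap: 121000 × cos(58.9°) = 121000 × 0.5165 = 62500 km².
True area of river delta: 94300 × cos(22.4°) = 94300 × 0.9245 = 87180 km².
Ratio = 62500 / 87180 ≈ 0.717.

0.717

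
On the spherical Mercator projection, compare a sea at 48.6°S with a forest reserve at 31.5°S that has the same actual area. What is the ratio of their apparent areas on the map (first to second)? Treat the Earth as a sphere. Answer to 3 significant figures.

On Mercator, area is exaggerated by sec²φ = 1/cos²φ.
At 48.6°: sec²(48.6°) = 1/0.6613² = 2.287.
At 31.5°: sec²(31.5°) = 1/0.8526² = 1.376.
Ratio = 2.287/1.376 = cos²(31.5°)/cos²(48.6°) ≈ 1.66.

1.66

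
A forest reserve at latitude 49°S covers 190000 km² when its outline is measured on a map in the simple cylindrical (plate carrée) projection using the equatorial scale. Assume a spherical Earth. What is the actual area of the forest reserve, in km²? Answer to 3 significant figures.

125000 km²

Plate carrée maps x = Rλ, y = Rφ. The meridian scale is h = 1 and the parallel scale is k = 1/cos φ = sec φ.
Areal scale = h·k = 1 × sec φ; at 49°, h = 1.000, k = 1.524, so h·k = 1.524.
True area = apparent / (areal scale) = 190000 / 1.524 ≈ 125000 km².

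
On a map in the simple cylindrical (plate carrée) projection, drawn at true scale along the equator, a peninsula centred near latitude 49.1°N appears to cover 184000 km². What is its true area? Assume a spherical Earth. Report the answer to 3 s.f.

120000 km²

In the plate carrée (x = Rλ, y = Rφ), meridians are true-scale (h = 1) and parallels are stretched by k = sec φ.
Areal scale = h·k = 1 × sec φ; at 49.1°, h = 1.000, k = 1.527, so h·k = 1.527.
True area = apparent / (areal scale) = 184000 / 1.527 ≈ 120000 km².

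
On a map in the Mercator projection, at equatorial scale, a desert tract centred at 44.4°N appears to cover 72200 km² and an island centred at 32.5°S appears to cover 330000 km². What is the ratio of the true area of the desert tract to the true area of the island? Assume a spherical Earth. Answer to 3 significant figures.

0.157

Since Mercator area scale is 1/cos²φ, the true area equals the apparent area multiplied by cos²φ.
True area of desert tract: 72200 × cos²(44.4°) = 72200 × 0.5105 = 36860 km².
True area of island: 330000 × cos²(32.5°) = 330000 × 0.7113 = 234700 km².
Ratio = 36860 / 234700 ≈ 0.157.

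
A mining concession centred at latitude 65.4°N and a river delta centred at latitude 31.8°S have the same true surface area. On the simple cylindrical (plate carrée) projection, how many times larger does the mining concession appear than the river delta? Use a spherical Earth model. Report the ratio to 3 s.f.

For the equirectangular projection with φ₀ = 0 (plate carrée), h = 1 along meridians and k = sec φ along parallels.
Areal scale at 65.4°: h·k = 1.000 × 2.402 = 2.402.
Areal scale at 31.8°: h·k = 1.000 × 1.177 = 1.177.
Ratio = 2.402/1.177 ≈ 2.04.

2.04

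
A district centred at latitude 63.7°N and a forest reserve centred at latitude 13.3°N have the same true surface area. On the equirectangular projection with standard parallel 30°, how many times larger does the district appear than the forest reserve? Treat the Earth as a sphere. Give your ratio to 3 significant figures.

2.20

In the equirectangular projection with standard parallel φ₀ = 30° (x = Rλ cos φ₀, y = Rφ), meridians are true-scale (h = 1) and the parallel scale is k = cos φ₀ / cos φ.
Areal scale at 63.7°: h·k = 1.000 × 1.955 = 1.955.
Areal scale at 13.3°: h·k = 1.000 × 0.8899 = 0.8899.
Ratio = 1.955/0.8899 ≈ 2.20.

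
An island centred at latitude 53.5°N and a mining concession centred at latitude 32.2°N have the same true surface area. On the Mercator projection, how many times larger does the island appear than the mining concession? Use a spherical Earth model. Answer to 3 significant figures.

2.02

Mercator areal scale is sec²φ.
At 53.5°: sec²(53.5°) = 1/0.5948² = 2.826.
At 32.2°: sec²(32.2°) = 1/0.8462² = 1.397.
Ratio = 2.826/1.397 = cos²(32.2°)/cos²(53.5°) ≈ 2.02.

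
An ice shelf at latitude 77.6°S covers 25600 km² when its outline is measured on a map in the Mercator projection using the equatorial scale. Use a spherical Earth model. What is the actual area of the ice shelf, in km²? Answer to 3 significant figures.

The Mercator projection is conformal; its linear scale factor is the same in every direction and equals sec φ = 1/cos φ.
Areal scale = k² = sec²φ = 1/cos²(77.6°) = 1/0.2147² = 21.69.
True area = apparent / (areal scale) = 25600 / 21.69 ≈ 1180 km².

1180 km²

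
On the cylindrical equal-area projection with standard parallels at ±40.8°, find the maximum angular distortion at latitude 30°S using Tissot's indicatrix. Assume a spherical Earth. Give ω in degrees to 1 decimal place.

15.4°

For cylindrical equal-area with standard parallel φ₀, h = cos φ / cos φ₀ and k = cos φ₀ / cos φ, so h·k = 1.
At 30°: h = 1.144, k = 0.8741; principal scales a = 1.144, b = 0.8741.
sin(ω/2) = (a − b)/(a + b) = 0.2699/2.018 = 0.1338, so ω = 2 arcsin(0.1338) ≈ 15.4°.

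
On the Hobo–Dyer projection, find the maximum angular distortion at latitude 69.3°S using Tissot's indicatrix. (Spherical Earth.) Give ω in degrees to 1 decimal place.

Hobo–Dyer is a cylindrical equal-area projection with standard parallels at ±37.5°. Cylindrical equal-area (φ₀ = 37.5°): h = cos φ / cos 37.5° along meridians, k = cos 37.5° / cos φ along parallels; h·k = 1.
At 69.3°: h = 0.4455, k = 2.244; principal scales a = 2.244, b = 0.4455.
sin(ω/2) = (a − b)/(a + b) = 1.799/2.690 = 0.6687, so ω = 2 arcsin(0.6687) ≈ 83.9°.

83.9°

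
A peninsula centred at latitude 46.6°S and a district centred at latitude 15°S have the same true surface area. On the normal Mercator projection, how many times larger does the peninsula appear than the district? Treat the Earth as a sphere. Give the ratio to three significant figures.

1.98

Mercator areal scale is sec²φ.
At 46.6°: sec²(46.6°) = 1/0.6871² = 2.118.
At 15°: sec²(15°) = 1/0.9659² = 1.072.
Ratio = 2.118/1.072 = cos²(15°)/cos²(46.6°) ≈ 1.98.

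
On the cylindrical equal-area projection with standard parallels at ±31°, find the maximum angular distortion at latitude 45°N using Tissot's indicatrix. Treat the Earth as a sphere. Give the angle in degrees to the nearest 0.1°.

For cylindrical equal-area with standard parallel φ₀, h = cos φ / cos φ₀ and k = cos φ₀ / cos φ, so h·k = 1.
At 45°: h = 0.8249, k = 1.212; principal scales a = 1.212, b = 0.8249.
sin(ω/2) = (a − b)/(a + b) = 0.3873/2.037 = 0.1901, so ω = 2 arcsin(0.1901) ≈ 21.9°.

21.9°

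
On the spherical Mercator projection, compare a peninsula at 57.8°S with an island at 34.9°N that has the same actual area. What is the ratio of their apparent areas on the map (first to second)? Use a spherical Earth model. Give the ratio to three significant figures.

2.37

On Mercator, area is exaggerated by sec²φ = 1/cos²φ.
At 57.8°: sec²(57.8°) = 1/0.5329² = 3.522.
At 34.9°: sec²(34.9°) = 1/0.8202² = 1.487.
Ratio = 3.522/1.487 = cos²(34.9°)/cos²(57.8°) ≈ 2.37.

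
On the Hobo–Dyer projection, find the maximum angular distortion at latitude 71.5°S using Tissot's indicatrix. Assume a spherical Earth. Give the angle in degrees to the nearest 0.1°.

The Hobo–Dyer projection is cylindrical equal-area with φ₀ = 37.5°. Cylindrical equal-area (φ₀ = 37.5°): h = cos φ / cos 37.5° along meridians, k = cos 37.5° / cos φ along parallels; h·k = 1.
At 71.5°: h = 0.4000, k = 2.500; principal scales a = 2.500, b = 0.4000.
sin(ω/2) = (a − b)/(a + b) = 2.100/2.900 = 0.7242, so ω = 2 arcsin(0.7242) ≈ 92.8°.

92.8°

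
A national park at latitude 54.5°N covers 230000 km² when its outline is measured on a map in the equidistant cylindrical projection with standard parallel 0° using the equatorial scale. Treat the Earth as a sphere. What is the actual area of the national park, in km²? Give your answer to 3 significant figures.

134000 km²

In the plate carrée (x = Rλ, y = Rφ), meridians are true-scale (h = 1) and parallels are stretched by k = sec φ.
Areal scale = h·k = 1 × sec φ; at 54.5°, h = 1.000, k = 1.722, so h·k = 1.722.
True area = apparent / (areal scale) = 230000 / 1.722 ≈ 134000 km².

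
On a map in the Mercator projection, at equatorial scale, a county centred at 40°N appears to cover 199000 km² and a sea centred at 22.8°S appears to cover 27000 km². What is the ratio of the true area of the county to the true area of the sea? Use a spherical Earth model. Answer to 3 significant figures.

Mercator's areal exaggeration is sec²φ; hence true area = (apparent area) · cos²φ.
True area of county: 199000 × cos²(40°) = 199000 × 0.5868 = 116800 km².
True area of sea: 27000 × cos²(22.8°) = 27000 × 0.8498 = 22950 km².
Ratio = 116800 / 22950 ≈ 5.09.

5.09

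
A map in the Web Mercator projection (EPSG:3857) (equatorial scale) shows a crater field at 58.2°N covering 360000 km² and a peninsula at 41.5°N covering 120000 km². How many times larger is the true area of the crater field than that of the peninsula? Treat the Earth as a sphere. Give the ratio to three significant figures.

Since Mercator area scale is 1/cos²φ, the true area equals the apparent area multiplied by cos²φ.
True area of crater field: 360000 × cos²(58.2°) = 360000 × 0.2777 = 99970 km².
True area of peninsula: 120000 × cos²(41.5°) = 120000 × 0.5609 = 67310 km².
Ratio = 99970 / 67310 ≈ 1.49.

1.49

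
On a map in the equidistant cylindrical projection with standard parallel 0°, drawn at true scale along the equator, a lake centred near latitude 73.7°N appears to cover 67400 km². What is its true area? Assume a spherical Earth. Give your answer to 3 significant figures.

18900 km²

Plate carrée maps x = Rλ, y = Rφ. The meridian scale is h = 1 and the parallel scale is k = 1/cos φ = sec φ.
Areal scale = h·k = 1 × sec φ; at 73.7°, h = 1.000, k = 3.563, so h·k = 3.563.
True area = apparent / (areal scale) = 67400 / 3.563 ≈ 18900 km².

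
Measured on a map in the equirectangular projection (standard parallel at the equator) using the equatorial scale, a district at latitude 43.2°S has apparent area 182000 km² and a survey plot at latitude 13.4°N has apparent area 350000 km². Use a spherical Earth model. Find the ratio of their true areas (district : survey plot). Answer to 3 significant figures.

On the plate carrée, areal scale = h·k = 1 × sec φ, so true area = apparent × cos φ.
True area of district: 182000 × cos(43.2°) = 182000 × 0.7290 = 132700 km².
True area of survey plot: 350000 × cos(13.4°) = 350000 × 0.9728 = 340500 km².
Ratio = 132700 / 340500 ≈ 0.390.

0.390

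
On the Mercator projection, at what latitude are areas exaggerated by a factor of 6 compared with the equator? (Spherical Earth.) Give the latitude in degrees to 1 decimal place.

Mercator areal scale is sec²φ.
sec²φ = 6  ⇒  cos²φ = 0.1667  ⇒  cos φ = 0.4082.
φ = arccos(0.4082) ≈ 65.9°.

65.9°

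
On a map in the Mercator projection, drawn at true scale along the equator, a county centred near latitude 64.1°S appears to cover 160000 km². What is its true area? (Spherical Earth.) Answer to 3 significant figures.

30500 km²

For Mercator, h = k = sec φ (a conformal cylindrical projection has a single point scale, 1/cos φ).
Areal scale = k² = sec²φ = 1/cos²(64.1°) = 1/0.4368² = 5.241.
True area = apparent / (areal scale) = 160000 / 5.241 ≈ 30500 km².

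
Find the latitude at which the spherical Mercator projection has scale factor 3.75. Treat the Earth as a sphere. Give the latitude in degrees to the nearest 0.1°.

Mercator scale is k = sec φ = 1/cos φ.
1/cos φ = 3.75  ⇒  cos φ = 0.2667  ⇒  φ = arccos(0.2667) ≈ 74.5°.

74.5°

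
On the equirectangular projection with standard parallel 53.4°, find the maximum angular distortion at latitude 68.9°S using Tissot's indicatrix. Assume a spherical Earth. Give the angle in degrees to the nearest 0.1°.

28.6°

With standard parallel φ₀ = 53.4°, the equirectangular projection gives x = Rλ cos φ₀, y = Rφ, so h = 1 and k = cos 53.4° / cos φ.
At 68.9°: h = 1.000, k = 1.656; principal scales a = 1.656, b = 1.000.
sin(ω/2) = (a − b)/(a + b) = 0.6562/2.656 = 0.2470, so ω = 2 arcsin(0.2470) ≈ 28.6°.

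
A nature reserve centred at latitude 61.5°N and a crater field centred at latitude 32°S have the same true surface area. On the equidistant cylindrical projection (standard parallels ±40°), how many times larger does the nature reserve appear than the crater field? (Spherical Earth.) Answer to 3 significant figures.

1.78

With standard parallel φ₀ = 40°, the equirectangular projection gives x = Rλ cos φ₀, y = Rφ, so h = 1 and k = cos 40° / cos φ.
Areal scale at 61.5°: h·k = 1.000 × 1.605 = 1.605.
Areal scale at 32°: h·k = 1.000 × 0.9033 = 0.9033.
Ratio = 1.605/0.9033 ≈ 1.78.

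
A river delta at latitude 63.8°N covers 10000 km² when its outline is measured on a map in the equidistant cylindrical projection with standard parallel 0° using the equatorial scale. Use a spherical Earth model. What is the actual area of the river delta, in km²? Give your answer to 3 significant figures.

4420 km²

For the equirectangular projection with φ₀ = 0 (plate carrée), h = 1 along meridians and k = sec φ along parallels.
Areal scale = h·k = 1 × sec φ; at 63.8°, h = 1.000, k = 2.265, so h·k = 2.265.
True area = apparent / (areal scale) = 10000 / 2.265 ≈ 4420 km².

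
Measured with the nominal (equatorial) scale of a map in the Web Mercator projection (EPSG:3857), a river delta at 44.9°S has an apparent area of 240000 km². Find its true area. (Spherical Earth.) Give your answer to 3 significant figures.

For Mercator, h = k = sec φ (a conformal cylindrical projection has a single point scale, 1/cos φ).
Areal scale = k² = sec²φ = 1/cos²(44.9°) = 1/0.7083² = 1.993.
True area = apparent / (areal scale) = 240000 / 1.993 ≈ 120000 km².

120000 km²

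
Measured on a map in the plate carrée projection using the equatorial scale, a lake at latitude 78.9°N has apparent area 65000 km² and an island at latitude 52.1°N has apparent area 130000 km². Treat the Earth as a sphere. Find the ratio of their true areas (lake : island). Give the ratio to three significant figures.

0.157

Plate carrée has h = 1 and k = sec φ, giving areal scale sec φ; true area = (apparent area) · cos φ.
True area of lake: 65000 × cos(78.9°) = 65000 × 0.1925 = 12510 km².
True area of island: 130000 × cos(52.1°) = 130000 × 0.6143 = 79860 km².
Ratio = 12510 / 79860 ≈ 0.157.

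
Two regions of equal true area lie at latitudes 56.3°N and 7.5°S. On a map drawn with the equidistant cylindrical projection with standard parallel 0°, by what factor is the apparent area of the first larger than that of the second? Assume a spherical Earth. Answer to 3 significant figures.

In the plate carrée (x = Rλ, y = Rφ), meridians are true-scale (h = 1) and parallels are stretched by k = sec φ.
Areal scale at 56.3°: h·k = 1.000 × 1.802 = 1.802.
Areal scale at 7.5°: h·k = 1.000 × 1.009 = 1.009.
Ratio = 1.802/1.009 ≈ 1.79.

1.79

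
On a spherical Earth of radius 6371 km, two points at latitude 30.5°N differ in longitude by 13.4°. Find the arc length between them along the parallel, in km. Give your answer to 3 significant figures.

Arc length along a parallel = R cos φ · Δλ (with Δλ in radians).
= 6371 × cos 30.5° × (13.4° × π/180) = 6371 × 0.8616 × 0.2339 ≈ 1280 km.

1280 km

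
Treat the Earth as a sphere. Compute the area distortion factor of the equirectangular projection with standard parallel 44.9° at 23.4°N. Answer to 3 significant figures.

With standard parallel φ₀ = 44.9°, the equirectangular projection gives x = Rλ cos φ₀, y = Rφ, so h = 1 and k = cos 44.9° / cos φ.
Areal scale = h·k = 1 × cos φ₀ / cos φ; at 23.4°, h = 1.000, k = 0.7718, so h·k = 0.7718.

0.772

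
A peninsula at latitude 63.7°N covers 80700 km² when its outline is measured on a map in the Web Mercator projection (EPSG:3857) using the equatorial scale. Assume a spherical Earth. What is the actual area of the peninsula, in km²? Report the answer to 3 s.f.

15800 km²

For Mercator, h = k = sec φ (a conformal cylindrical projection has a single point scale, 1/cos φ).
Areal scale = k² = sec²φ = 1/cos²(63.7°) = 1/0.4431² = 5.094.
True area = apparent / (areal scale) = 80700 / 5.094 ≈ 15800 km².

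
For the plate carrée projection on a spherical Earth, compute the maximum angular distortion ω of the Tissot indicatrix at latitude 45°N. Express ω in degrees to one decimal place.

19.8°

Plate carrée maps x = Rλ, y = Rφ. The meridian scale is h = 1 and the parallel scale is k = 1/cos φ = sec φ.
At 45°: h = 1.000, k = 1.414; principal scales a = 1.414, b = 1.000.
sin(ω/2) = (a − b)/(a + b) = 0.4142/2.414 = 0.1716, so ω = 2 arcsin(0.1716) ≈ 19.8°.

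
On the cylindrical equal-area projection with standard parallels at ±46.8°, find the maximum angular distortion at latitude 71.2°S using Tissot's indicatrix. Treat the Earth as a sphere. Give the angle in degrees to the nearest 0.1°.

79.2°

Cylindrical equal-area (φ₀ = 46.8°): h = cos φ / cos 46.8° along meridians, k = cos 46.8° / cos φ along parallels; h·k = 1.
At 71.2°: h = 0.4708, k = 2.124; principal scales a = 2.124, b = 0.4708.
sin(ω/2) = (a − b)/(a + b) = 1.653/2.595 = 0.6372, so ω = 2 arcsin(0.6372) ≈ 79.2°.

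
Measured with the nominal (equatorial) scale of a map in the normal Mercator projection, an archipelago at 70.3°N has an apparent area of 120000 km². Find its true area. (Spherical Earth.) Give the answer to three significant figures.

The Mercator projection is conformal; its linear scale factor is the same in every direction and equals sec φ = 1/cos φ.
Areal scale = k² = sec²φ = 1/cos²(70.3°) = 1/0.3371² = 8.800.
True area = apparent / (areal scale) = 120000 / 8.800 ≈ 13600 km².

13600 km²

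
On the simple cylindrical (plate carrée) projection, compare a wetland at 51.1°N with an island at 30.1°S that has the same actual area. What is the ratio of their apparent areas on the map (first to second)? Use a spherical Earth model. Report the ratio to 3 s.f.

1.38

Plate carrée maps x = Rλ, y = Rφ. The meridian scale is h = 1 and the parallel scale is k = 1/cos φ = sec φ.
Areal scale at 51.1°: h·k = 1.000 × 1.592 = 1.592.
Areal scale at 30.1°: h·k = 1.000 × 1.156 = 1.156.
Ratio = 1.592/1.156 ≈ 1.38.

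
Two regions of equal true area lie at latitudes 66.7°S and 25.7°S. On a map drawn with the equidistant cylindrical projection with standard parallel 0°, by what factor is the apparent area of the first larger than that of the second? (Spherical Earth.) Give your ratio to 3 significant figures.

2.28

For the equirectangular projection with φ₀ = 0 (plate carrée), h = 1 along meridians and k = sec φ along parallels.
Areal scale at 66.7°: h·k = 1.000 × 2.528 = 2.528.
Areal scale at 25.7°: h·k = 1.000 × 1.110 = 1.110.
Ratio = 2.528/1.110 ≈ 2.28.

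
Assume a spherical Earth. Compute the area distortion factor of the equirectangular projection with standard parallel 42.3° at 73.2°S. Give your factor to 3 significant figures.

In the equirectangular projection with standard parallel φ₀ = 42.3° (x = Rλ cos φ₀, y = Rφ), meridians are true-scale (h = 1) and the parallel scale is k = cos φ₀ / cos φ.
Areal scale = h·k = 1 × cos φ₀ / cos φ; at 73.2°, h = 1.000, k = 2.559, so h·k = 2.559.

2.56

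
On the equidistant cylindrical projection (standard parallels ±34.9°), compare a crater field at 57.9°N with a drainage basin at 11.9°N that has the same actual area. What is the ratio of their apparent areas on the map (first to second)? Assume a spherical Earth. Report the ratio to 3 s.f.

With standard parallel φ₀ = 34.9°, the equirectangular projection gives x = Rλ cos φ₀, y = Rφ, so h = 1 and k = cos 34.9° / cos φ.
Areal scale at 57.9°: h·k = 1.000 × 1.543 = 1.543.
Areal scale at 11.9°: h·k = 1.000 × 0.8382 = 0.8382.
Ratio = 1.543/0.8382 ≈ 1.84.

1.84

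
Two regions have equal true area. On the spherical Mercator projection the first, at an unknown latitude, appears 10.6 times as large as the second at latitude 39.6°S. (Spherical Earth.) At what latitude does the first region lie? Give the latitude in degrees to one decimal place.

76.3°

Mercator areal scale is sec²φ, so apparent-area ratio = sec²φ₁ / sec²φ₂ = cos²φ₂ / cos²φ₁.
cos²φ₂ / cos²φ₁ = 10.6  ⇒  cos φ₁ = cos 39.6° / √10.6 = 0.7705/3.256 = 0.2367.
φ₁ = arccos(0.2367) ≈ 76.3°.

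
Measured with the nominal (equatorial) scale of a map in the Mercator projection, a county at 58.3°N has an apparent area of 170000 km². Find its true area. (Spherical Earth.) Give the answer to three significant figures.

46900 km²

Mercator is conformal, so the point scale is isotropic: h = k = sec φ = 1/cos φ.
Areal scale = k² = sec²φ = 1/cos²(58.3°) = 1/0.5255² = 3.622.
True area = apparent / (areal scale) = 170000 / 3.622 ≈ 46900 km².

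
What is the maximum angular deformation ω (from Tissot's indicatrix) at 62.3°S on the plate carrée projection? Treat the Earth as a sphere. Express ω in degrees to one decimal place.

For the equirectangular projection with φ₀ = 0 (plate carrée), h = 1 along meridians and k = sec φ along parallels.
At 62.3°: h = 1.000, k = 2.151; principal scales a = 2.151, b = 1.000.
sin(ω/2) = (a − b)/(a + b) = 1.151/3.151 = 0.3653, so ω = 2 arcsin(0.3653) ≈ 42.9°.

42.9°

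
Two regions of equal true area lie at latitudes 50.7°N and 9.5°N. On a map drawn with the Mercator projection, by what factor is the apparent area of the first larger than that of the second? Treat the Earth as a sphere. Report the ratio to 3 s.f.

2.42

Mercator is conformal with k = sec φ, so areal scale = k² = sec²φ.
At 50.7°: sec²(50.7°) = 1/0.6334² = 2.493.
At 9.5°: sec²(9.5°) = 1/0.9863² = 1.028.
Ratio = 2.493/1.028 = cos²(9.5°)/cos²(50.7°) ≈ 2.42.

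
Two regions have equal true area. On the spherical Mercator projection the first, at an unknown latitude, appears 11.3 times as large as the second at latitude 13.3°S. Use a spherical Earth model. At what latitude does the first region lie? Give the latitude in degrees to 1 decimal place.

73.2°

Mercator areal scale is sec²φ, so apparent-area ratio = sec²φ₁ / sec²φ₂ = cos²φ₂ / cos²φ₁.
cos²φ₂ / cos²φ₁ = 11.3  ⇒  cos φ₁ = cos 13.3° / √11.3 = 0.9732/3.362 = 0.2895.
φ₁ = arccos(0.2895) ≈ 73.2°.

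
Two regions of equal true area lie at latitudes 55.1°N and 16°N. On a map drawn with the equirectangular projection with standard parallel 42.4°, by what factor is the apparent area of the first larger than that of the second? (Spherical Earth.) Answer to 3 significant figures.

1.68

With standard parallel φ₀ = 42.4°, the equirectangular projection gives x = Rλ cos φ₀, y = Rφ, so h = 1 and k = cos 42.4° / cos φ.
Areal scale at 55.1°: h·k = 1.000 × 1.291 = 1.291.
Areal scale at 16°: h·k = 1.000 × 0.7682 = 0.7682.
Ratio = 1.291/0.7682 ≈ 1.68.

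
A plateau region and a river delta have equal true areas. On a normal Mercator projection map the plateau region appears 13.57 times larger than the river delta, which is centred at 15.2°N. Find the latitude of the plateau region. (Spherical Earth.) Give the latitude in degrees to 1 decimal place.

74.8°

Mercator areal scale is sec²φ, so apparent-area ratio = sec²φ₁ / sec²φ₂ = cos²φ₂ / cos²φ₁.
cos²φ₂ / cos²φ₁ = 13.57  ⇒  cos φ₁ = cos 15.2° / √13.57 = 0.9650/3.684 = 0.2620.
φ₁ = arccos(0.2620) ≈ 74.8°.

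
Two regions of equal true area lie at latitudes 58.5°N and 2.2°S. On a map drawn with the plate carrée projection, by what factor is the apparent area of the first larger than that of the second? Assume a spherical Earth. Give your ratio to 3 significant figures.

In the plate carrée (x = Rλ, y = Rφ), meridians are true-scale (h = 1) and parallels are stretched by k = sec φ.
Areal scale at 58.5°: h·k = 1.000 × 1.914 = 1.914.
Areal scale at 2.2°: h·k = 1.000 × 1.001 = 1.001.
Ratio = 1.914/1.001 ≈ 1.91.

1.91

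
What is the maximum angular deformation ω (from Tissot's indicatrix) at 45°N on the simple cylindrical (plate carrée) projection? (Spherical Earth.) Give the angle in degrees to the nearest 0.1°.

In the plate carrée (x = Rλ, y = Rφ), meridians are true-scale (h = 1) and parallels are stretched by k = sec φ.
At 45°: h = 1.000, k = 1.414; principal scales a = 1.414, b = 1.000.
sin(ω/2) = (a − b)/(a + b) = 0.4142/2.414 = 0.1716, so ω = 2 arcsin(0.1716) ≈ 19.8°.

19.8°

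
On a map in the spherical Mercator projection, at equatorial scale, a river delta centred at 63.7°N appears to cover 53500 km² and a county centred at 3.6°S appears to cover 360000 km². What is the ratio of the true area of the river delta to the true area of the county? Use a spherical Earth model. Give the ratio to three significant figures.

0.0293

On Mercator the areal scale is sec²φ, so true area = apparent × cos²φ.
True area of river delta: 53500 × cos²(63.7°) = 53500 × 0.1963 = 10500 km².
True area of county: 360000 × cos²(3.6°) = 360000 × 0.9961 = 358600 km².
Ratio = 10500 / 358600 ≈ 0.0293.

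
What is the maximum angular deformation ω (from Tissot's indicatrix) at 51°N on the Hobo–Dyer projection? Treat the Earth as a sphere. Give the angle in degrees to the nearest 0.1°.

26.3°

The Hobo–Dyer projection is cylindrical equal-area with φ₀ = 37.5°. A cylindrical equal-area projection with standard parallel φ₀ has meridian scale h = cos φ / cos φ₀ and parallel scale k = cos φ₀ / cos φ (so areas are preserved, h·k = 1).
At 51°: h = 0.7932, k = 1.261; principal scales a = 1.261, b = 0.7932.
sin(ω/2) = (a − b)/(a + b) = 0.4674/2.054 = 0.2276, so ω = 2 arcsin(0.2276) ≈ 26.3°.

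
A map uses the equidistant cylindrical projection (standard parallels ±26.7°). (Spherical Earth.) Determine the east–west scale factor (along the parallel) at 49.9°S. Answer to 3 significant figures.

The equidistant cylindrical projection with φ₀ = 26.7° has h = 1 (meridians true) and k = cos φ₀ / cos φ along parallels.
k = cos 26.7° / cos 49.9° = 0.8934/0.6441 = 1.387.

1.39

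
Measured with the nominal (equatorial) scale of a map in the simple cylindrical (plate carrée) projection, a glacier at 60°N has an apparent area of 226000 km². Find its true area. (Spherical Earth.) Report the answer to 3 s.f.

For the equirectangular projection with φ₀ = 0 (plate carrée), h = 1 along meridians and k = sec φ along parallels.
Areal scale = h·k = 1 × sec φ; at 60°, h = 1.000, k = 2.000, so h·k = 2.000.
True area = apparent / (areal scale) = 226000 / 2.000 ≈ 113000 km².

113000 km²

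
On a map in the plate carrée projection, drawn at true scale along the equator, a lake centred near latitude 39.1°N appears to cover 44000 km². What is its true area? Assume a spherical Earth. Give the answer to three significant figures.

34100 km²

For the equirectangular projection with φ₀ = 0 (plate carrée), h = 1 along meridians and k = sec φ along parallels.
Areal scale = h·k = 1 × sec φ; at 39.1°, h = 1.000, k = 1.289, so h·k = 1.289.
True area = apparent / (areal scale) = 44000 / 1.289 ≈ 34100 km².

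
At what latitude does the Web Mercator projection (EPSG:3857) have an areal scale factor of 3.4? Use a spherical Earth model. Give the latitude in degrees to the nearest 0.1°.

57.2°

Mercator areal scale is sec²φ.
sec²φ = 3.4  ⇒  cos²φ = 0.2941  ⇒  cos φ = 0.5423.
φ = arccos(0.5423) ≈ 57.2°.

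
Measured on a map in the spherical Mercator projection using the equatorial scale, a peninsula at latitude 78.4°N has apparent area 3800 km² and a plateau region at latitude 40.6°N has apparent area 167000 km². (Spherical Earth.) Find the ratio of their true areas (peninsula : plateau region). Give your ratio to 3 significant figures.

Since Mercator area scale is 1/cos²φ, the true area equals the apparent area multiplied by cos²φ.
True area of peninsula: 3800 × cos²(78.4°) = 3800 × 0.04043 = 153.6 km².
True area of plateau region: 167000 × cos²(40.6°) = 167000 × 0.5765 = 96270 km².
Ratio = 153.6 / 96270 ≈ 0.00160.

0.00160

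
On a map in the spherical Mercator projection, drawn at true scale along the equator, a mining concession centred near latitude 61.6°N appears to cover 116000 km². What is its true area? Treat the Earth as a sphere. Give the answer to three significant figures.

26200 km²

Mercator is conformal, so the point scale is isotropic: h = k = sec φ = 1/cos φ.
Areal scale = k² = sec²φ = 1/cos²(61.6°) = 1/0.4756² = 4.421.
True area = apparent / (areal scale) = 116000 / 4.421 ≈ 26200 km².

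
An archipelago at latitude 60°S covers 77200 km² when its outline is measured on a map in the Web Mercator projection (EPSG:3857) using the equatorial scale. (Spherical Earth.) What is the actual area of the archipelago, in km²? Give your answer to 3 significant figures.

Mercator is conformal, so the point scale is isotropic: h = k = sec φ = 1/cos φ.
Areal scale = k² = sec²φ = 1/cos²(60°) = 1/0.5000² = 4.000.
True area = apparent / (areal scale) = 77200 / 4.000 ≈ 19300 km².

19300 km²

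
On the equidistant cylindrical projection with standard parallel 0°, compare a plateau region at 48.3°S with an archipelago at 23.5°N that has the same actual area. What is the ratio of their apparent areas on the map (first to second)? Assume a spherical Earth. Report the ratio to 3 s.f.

Plate carrée maps x = Rλ, y = Rφ. The meridian scale is h = 1 and the parallel scale is k = 1/cos φ = sec φ.
Areal scale at 48.3°: h·k = 1.000 × 1.503 = 1.503.
Areal scale at 23.5°: h·k = 1.000 × 1.090 = 1.090.
Ratio = 1.503/1.090 ≈ 1.38.

1.38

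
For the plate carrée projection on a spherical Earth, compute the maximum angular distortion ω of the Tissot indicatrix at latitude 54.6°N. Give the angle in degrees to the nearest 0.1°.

30.9°

In the plate carrée (x = Rλ, y = Rφ), meridians are true-scale (h = 1) and parallels are stretched by k = sec φ.
At 54.6°: h = 1.000, k = 1.726; principal scales a = 1.726, b = 1.000.
sin(ω/2) = (a − b)/(a + b) = 0.7263/2.726 = 0.2664, so ω = 2 arcsin(0.2664) ≈ 30.9°.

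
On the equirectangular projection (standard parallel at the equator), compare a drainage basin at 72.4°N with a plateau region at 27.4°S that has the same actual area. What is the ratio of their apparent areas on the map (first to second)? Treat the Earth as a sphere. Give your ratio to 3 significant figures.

2.94

Plate carrée maps x = Rλ, y = Rφ. The meridian scale is h = 1 and the parallel scale is k = 1/cos φ = sec φ.
Areal scale at 72.4°: h·k = 1.000 × 3.307 = 3.307.
Areal scale at 27.4°: h·k = 1.000 × 1.126 = 1.126.
Ratio = 3.307/1.126 ≈ 2.94.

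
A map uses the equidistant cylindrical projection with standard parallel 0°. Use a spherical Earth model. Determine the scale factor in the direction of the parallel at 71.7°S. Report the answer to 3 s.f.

3.18

For the equirectangular projection with φ₀ = 0 (plate carrée), h = 1 along meridians and k = sec φ along parallels.
k = 1/cos 71.7° = 1/0.3140 = 3.185.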